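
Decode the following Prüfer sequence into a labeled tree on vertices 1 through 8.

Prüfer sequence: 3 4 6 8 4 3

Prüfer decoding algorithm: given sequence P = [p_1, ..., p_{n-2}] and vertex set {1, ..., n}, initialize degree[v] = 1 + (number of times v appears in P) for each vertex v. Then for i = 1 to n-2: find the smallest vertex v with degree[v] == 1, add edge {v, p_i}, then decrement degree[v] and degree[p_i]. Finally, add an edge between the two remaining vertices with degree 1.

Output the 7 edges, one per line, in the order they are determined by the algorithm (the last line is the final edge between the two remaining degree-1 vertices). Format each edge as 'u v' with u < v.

Answer: 1 3
2 4
5 6
6 8
4 7
3 4
3 8

Derivation:
Initial degrees: {1:1, 2:1, 3:3, 4:3, 5:1, 6:2, 7:1, 8:2}
Step 1: smallest deg-1 vertex = 1, p_1 = 3. Add edge {1,3}. Now deg[1]=0, deg[3]=2.
Step 2: smallest deg-1 vertex = 2, p_2 = 4. Add edge {2,4}. Now deg[2]=0, deg[4]=2.
Step 3: smallest deg-1 vertex = 5, p_3 = 6. Add edge {5,6}. Now deg[5]=0, deg[6]=1.
Step 4: smallest deg-1 vertex = 6, p_4 = 8. Add edge {6,8}. Now deg[6]=0, deg[8]=1.
Step 5: smallest deg-1 vertex = 7, p_5 = 4. Add edge {4,7}. Now deg[7]=0, deg[4]=1.
Step 6: smallest deg-1 vertex = 4, p_6 = 3. Add edge {3,4}. Now deg[4]=0, deg[3]=1.
Final: two remaining deg-1 vertices are 3, 8. Add edge {3,8}.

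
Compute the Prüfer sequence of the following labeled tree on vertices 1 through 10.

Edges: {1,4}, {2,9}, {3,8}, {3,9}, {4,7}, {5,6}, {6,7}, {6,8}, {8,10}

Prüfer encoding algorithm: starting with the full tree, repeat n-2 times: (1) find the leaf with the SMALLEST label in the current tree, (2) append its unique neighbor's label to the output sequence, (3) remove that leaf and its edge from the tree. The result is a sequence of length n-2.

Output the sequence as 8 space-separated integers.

Answer: 4 9 7 6 6 8 3 8

Derivation:
Step 1: leaves = {1,2,5,10}. Remove smallest leaf 1, emit neighbor 4.
Step 2: leaves = {2,4,5,10}. Remove smallest leaf 2, emit neighbor 9.
Step 3: leaves = {4,5,9,10}. Remove smallest leaf 4, emit neighbor 7.
Step 4: leaves = {5,7,9,10}. Remove smallest leaf 5, emit neighbor 6.
Step 5: leaves = {7,9,10}. Remove smallest leaf 7, emit neighbor 6.
Step 6: leaves = {6,9,10}. Remove smallest leaf 6, emit neighbor 8.
Step 7: leaves = {9,10}. Remove smallest leaf 9, emit neighbor 3.
Step 8: leaves = {3,10}. Remove smallest leaf 3, emit neighbor 8.
Done: 2 vertices remain (8, 10). Sequence = [4 9 7 6 6 8 3 8]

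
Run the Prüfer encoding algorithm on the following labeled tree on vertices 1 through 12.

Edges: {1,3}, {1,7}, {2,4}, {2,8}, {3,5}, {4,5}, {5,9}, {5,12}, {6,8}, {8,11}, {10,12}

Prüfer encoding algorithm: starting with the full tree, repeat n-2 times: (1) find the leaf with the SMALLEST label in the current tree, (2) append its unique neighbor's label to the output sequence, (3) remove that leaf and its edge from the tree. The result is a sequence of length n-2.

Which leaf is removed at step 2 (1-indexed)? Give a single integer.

Answer: 7

Derivation:
Step 1: current leaves = {6,7,9,10,11}. Remove leaf 6 (neighbor: 8).
Step 2: current leaves = {7,9,10,11}. Remove leaf 7 (neighbor: 1).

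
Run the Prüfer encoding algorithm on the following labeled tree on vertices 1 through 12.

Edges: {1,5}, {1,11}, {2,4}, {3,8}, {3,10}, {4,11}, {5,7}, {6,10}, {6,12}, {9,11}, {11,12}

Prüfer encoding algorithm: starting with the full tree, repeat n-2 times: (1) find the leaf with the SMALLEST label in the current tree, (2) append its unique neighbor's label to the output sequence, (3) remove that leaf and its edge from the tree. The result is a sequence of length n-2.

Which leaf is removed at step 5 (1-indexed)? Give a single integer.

Step 1: current leaves = {2,7,8,9}. Remove leaf 2 (neighbor: 4).
Step 2: current leaves = {4,7,8,9}. Remove leaf 4 (neighbor: 11).
Step 3: current leaves = {7,8,9}. Remove leaf 7 (neighbor: 5).
Step 4: current leaves = {5,8,9}. Remove leaf 5 (neighbor: 1).
Step 5: current leaves = {1,8,9}. Remove leaf 1 (neighbor: 11).

Answer: 1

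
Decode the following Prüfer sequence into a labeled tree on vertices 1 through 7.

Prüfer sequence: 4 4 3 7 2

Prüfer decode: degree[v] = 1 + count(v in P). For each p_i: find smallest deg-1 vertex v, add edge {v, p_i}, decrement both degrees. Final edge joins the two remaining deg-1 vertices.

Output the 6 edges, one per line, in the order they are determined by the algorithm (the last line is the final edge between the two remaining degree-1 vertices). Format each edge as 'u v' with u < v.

Answer: 1 4
4 5
3 4
3 7
2 6
2 7

Derivation:
Initial degrees: {1:1, 2:2, 3:2, 4:3, 5:1, 6:1, 7:2}
Step 1: smallest deg-1 vertex = 1, p_1 = 4. Add edge {1,4}. Now deg[1]=0, deg[4]=2.
Step 2: smallest deg-1 vertex = 5, p_2 = 4. Add edge {4,5}. Now deg[5]=0, deg[4]=1.
Step 3: smallest deg-1 vertex = 4, p_3 = 3. Add edge {3,4}. Now deg[4]=0, deg[3]=1.
Step 4: smallest deg-1 vertex = 3, p_4 = 7. Add edge {3,7}. Now deg[3]=0, deg[7]=1.
Step 5: smallest deg-1 vertex = 6, p_5 = 2. Add edge {2,6}. Now deg[6]=0, deg[2]=1.
Final: two remaining deg-1 vertices are 2, 7. Add edge {2,7}.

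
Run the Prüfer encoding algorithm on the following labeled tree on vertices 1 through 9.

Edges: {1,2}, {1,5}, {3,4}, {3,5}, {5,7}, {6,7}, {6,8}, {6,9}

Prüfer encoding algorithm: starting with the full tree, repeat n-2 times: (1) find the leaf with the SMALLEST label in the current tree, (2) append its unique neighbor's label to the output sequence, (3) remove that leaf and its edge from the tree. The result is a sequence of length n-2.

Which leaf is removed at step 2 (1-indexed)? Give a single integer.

Answer: 1

Derivation:
Step 1: current leaves = {2,4,8,9}. Remove leaf 2 (neighbor: 1).
Step 2: current leaves = {1,4,8,9}. Remove leaf 1 (neighbor: 5).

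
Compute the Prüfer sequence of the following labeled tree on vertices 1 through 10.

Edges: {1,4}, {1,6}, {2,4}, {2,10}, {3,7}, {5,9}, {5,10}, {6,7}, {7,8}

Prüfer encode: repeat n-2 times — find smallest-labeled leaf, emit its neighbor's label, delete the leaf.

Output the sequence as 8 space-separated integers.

Answer: 7 7 6 1 4 2 10 5

Derivation:
Step 1: leaves = {3,8,9}. Remove smallest leaf 3, emit neighbor 7.
Step 2: leaves = {8,9}. Remove smallest leaf 8, emit neighbor 7.
Step 3: leaves = {7,9}. Remove smallest leaf 7, emit neighbor 6.
Step 4: leaves = {6,9}. Remove smallest leaf 6, emit neighbor 1.
Step 5: leaves = {1,9}. Remove smallest leaf 1, emit neighbor 4.
Step 6: leaves = {4,9}. Remove smallest leaf 4, emit neighbor 2.
Step 7: leaves = {2,9}. Remove smallest leaf 2, emit neighbor 10.
Step 8: leaves = {9,10}. Remove smallest leaf 9, emit neighbor 5.
Done: 2 vertices remain (5, 10). Sequence = [7 7 6 1 4 2 10 5]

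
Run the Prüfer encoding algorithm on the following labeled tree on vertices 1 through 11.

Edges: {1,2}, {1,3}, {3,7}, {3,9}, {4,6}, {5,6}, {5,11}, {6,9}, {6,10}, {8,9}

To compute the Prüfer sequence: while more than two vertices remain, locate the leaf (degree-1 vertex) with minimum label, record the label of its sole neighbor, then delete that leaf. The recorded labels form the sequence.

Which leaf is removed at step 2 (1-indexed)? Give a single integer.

Answer: 1

Derivation:
Step 1: current leaves = {2,4,7,8,10,11}. Remove leaf 2 (neighbor: 1).
Step 2: current leaves = {1,4,7,8,10,11}. Remove leaf 1 (neighbor: 3).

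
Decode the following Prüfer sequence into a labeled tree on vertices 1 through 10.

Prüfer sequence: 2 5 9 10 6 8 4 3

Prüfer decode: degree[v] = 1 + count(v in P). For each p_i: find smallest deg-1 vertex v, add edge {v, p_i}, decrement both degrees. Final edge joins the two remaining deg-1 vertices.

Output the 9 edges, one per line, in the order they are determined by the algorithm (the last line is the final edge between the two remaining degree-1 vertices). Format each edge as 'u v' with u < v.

Answer: 1 2
2 5
5 9
7 10
6 9
6 8
4 8
3 4
3 10

Derivation:
Initial degrees: {1:1, 2:2, 3:2, 4:2, 5:2, 6:2, 7:1, 8:2, 9:2, 10:2}
Step 1: smallest deg-1 vertex = 1, p_1 = 2. Add edge {1,2}. Now deg[1]=0, deg[2]=1.
Step 2: smallest deg-1 vertex = 2, p_2 = 5. Add edge {2,5}. Now deg[2]=0, deg[5]=1.
Step 3: smallest deg-1 vertex = 5, p_3 = 9. Add edge {5,9}. Now deg[5]=0, deg[9]=1.
Step 4: smallest deg-1 vertex = 7, p_4 = 10. Add edge {7,10}. Now deg[7]=0, deg[10]=1.
Step 5: smallest deg-1 vertex = 9, p_5 = 6. Add edge {6,9}. Now deg[9]=0, deg[6]=1.
Step 6: smallest deg-1 vertex = 6, p_6 = 8. Add edge {6,8}. Now deg[6]=0, deg[8]=1.
Step 7: smallest deg-1 vertex = 8, p_7 = 4. Add edge {4,8}. Now deg[8]=0, deg[4]=1.
Step 8: smallest deg-1 vertex = 4, p_8 = 3. Add edge {3,4}. Now deg[4]=0, deg[3]=1.
Final: two remaining deg-1 vertices are 3, 10. Add edge {3,10}.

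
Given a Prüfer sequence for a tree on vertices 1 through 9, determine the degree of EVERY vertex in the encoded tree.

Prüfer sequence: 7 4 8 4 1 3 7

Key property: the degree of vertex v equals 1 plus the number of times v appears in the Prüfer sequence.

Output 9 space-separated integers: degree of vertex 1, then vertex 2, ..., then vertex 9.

Answer: 2 1 2 3 1 1 3 2 1

Derivation:
p_1 = 7: count[7] becomes 1
p_2 = 4: count[4] becomes 1
p_3 = 8: count[8] becomes 1
p_4 = 4: count[4] becomes 2
p_5 = 1: count[1] becomes 1
p_6 = 3: count[3] becomes 1
p_7 = 7: count[7] becomes 2
Degrees (1 + count): deg[1]=1+1=2, deg[2]=1+0=1, deg[3]=1+1=2, deg[4]=1+2=3, deg[5]=1+0=1, deg[6]=1+0=1, deg[7]=1+2=3, deg[8]=1+1=2, deg[9]=1+0=1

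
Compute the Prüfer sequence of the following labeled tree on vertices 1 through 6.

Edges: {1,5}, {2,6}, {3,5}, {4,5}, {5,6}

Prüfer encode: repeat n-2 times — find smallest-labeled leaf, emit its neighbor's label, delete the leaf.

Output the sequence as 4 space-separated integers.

Step 1: leaves = {1,2,3,4}. Remove smallest leaf 1, emit neighbor 5.
Step 2: leaves = {2,3,4}. Remove smallest leaf 2, emit neighbor 6.
Step 3: leaves = {3,4,6}. Remove smallest leaf 3, emit neighbor 5.
Step 4: leaves = {4,6}. Remove smallest leaf 4, emit neighbor 5.
Done: 2 vertices remain (5, 6). Sequence = [5 6 5 5]

Answer: 5 6 5 5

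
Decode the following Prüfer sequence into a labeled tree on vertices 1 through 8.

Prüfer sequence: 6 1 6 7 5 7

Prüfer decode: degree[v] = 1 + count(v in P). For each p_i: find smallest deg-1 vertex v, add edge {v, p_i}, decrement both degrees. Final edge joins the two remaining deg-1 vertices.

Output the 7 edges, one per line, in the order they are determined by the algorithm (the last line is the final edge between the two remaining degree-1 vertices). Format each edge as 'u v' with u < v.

Answer: 2 6
1 3
1 6
4 7
5 6
5 7
7 8

Derivation:
Initial degrees: {1:2, 2:1, 3:1, 4:1, 5:2, 6:3, 7:3, 8:1}
Step 1: smallest deg-1 vertex = 2, p_1 = 6. Add edge {2,6}. Now deg[2]=0, deg[6]=2.
Step 2: smallest deg-1 vertex = 3, p_2 = 1. Add edge {1,3}. Now deg[3]=0, deg[1]=1.
Step 3: smallest deg-1 vertex = 1, p_3 = 6. Add edge {1,6}. Now deg[1]=0, deg[6]=1.
Step 4: smallest deg-1 vertex = 4, p_4 = 7. Add edge {4,7}. Now deg[4]=0, deg[7]=2.
Step 5: smallest deg-1 vertex = 6, p_5 = 5. Add edge {5,6}. Now deg[6]=0, deg[5]=1.
Step 6: smallest deg-1 vertex = 5, p_6 = 7. Add edge {5,7}. Now deg[5]=0, deg[7]=1.
Final: two remaining deg-1 vertices are 7, 8. Add edge {7,8}.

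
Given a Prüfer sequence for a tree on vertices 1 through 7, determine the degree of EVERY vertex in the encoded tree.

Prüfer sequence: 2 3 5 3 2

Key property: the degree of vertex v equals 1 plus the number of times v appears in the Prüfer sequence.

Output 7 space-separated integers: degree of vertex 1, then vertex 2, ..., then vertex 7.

Answer: 1 3 3 1 2 1 1

Derivation:
p_1 = 2: count[2] becomes 1
p_2 = 3: count[3] becomes 1
p_3 = 5: count[5] becomes 1
p_4 = 3: count[3] becomes 2
p_5 = 2: count[2] becomes 2
Degrees (1 + count): deg[1]=1+0=1, deg[2]=1+2=3, deg[3]=1+2=3, deg[4]=1+0=1, deg[5]=1+1=2, deg[6]=1+0=1, deg[7]=1+0=1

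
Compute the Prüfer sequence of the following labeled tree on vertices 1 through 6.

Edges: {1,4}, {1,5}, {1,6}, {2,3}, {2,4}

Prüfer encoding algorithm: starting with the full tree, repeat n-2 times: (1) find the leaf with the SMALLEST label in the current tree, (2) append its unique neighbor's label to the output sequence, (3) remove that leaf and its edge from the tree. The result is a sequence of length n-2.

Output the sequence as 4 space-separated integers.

Answer: 2 4 1 1

Derivation:
Step 1: leaves = {3,5,6}. Remove smallest leaf 3, emit neighbor 2.
Step 2: leaves = {2,5,6}. Remove smallest leaf 2, emit neighbor 4.
Step 3: leaves = {4,5,6}. Remove smallest leaf 4, emit neighbor 1.
Step 4: leaves = {5,6}. Remove smallest leaf 5, emit neighbor 1.
Done: 2 vertices remain (1, 6). Sequence = [2 4 1 1]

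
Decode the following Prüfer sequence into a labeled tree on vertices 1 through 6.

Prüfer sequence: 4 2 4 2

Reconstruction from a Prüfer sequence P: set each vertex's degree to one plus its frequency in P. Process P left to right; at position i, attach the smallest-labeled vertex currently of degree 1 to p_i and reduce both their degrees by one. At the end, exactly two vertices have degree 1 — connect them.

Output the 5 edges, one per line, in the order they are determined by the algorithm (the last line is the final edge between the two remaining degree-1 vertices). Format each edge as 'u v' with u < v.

Answer: 1 4
2 3
4 5
2 4
2 6

Derivation:
Initial degrees: {1:1, 2:3, 3:1, 4:3, 5:1, 6:1}
Step 1: smallest deg-1 vertex = 1, p_1 = 4. Add edge {1,4}. Now deg[1]=0, deg[4]=2.
Step 2: smallest deg-1 vertex = 3, p_2 = 2. Add edge {2,3}. Now deg[3]=0, deg[2]=2.
Step 3: smallest deg-1 vertex = 5, p_3 = 4. Add edge {4,5}. Now deg[5]=0, deg[4]=1.
Step 4: smallest deg-1 vertex = 4, p_4 = 2. Add edge {2,4}. Now deg[4]=0, deg[2]=1.
Final: two remaining deg-1 vertices are 2, 6. Add edge {2,6}.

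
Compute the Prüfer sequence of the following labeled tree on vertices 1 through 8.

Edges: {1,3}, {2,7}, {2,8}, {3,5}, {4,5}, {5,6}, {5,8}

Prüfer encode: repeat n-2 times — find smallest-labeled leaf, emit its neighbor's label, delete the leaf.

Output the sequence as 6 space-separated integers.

Answer: 3 5 5 5 8 2

Derivation:
Step 1: leaves = {1,4,6,7}. Remove smallest leaf 1, emit neighbor 3.
Step 2: leaves = {3,4,6,7}. Remove smallest leaf 3, emit neighbor 5.
Step 3: leaves = {4,6,7}. Remove smallest leaf 4, emit neighbor 5.
Step 4: leaves = {6,7}. Remove smallest leaf 6, emit neighbor 5.
Step 5: leaves = {5,7}. Remove smallest leaf 5, emit neighbor 8.
Step 6: leaves = {7,8}. Remove smallest leaf 7, emit neighbor 2.
Done: 2 vertices remain (2, 8). Sequence = [3 5 5 5 8 2]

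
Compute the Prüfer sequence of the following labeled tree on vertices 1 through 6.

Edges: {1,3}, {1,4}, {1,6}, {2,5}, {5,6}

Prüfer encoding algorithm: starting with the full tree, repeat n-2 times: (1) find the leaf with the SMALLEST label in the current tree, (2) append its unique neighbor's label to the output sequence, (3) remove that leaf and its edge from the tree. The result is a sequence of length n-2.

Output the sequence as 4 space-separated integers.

Step 1: leaves = {2,3,4}. Remove smallest leaf 2, emit neighbor 5.
Step 2: leaves = {3,4,5}. Remove smallest leaf 3, emit neighbor 1.
Step 3: leaves = {4,5}. Remove smallest leaf 4, emit neighbor 1.
Step 4: leaves = {1,5}. Remove smallest leaf 1, emit neighbor 6.
Done: 2 vertices remain (5, 6). Sequence = [5 1 1 6]

Answer: 5 1 1 6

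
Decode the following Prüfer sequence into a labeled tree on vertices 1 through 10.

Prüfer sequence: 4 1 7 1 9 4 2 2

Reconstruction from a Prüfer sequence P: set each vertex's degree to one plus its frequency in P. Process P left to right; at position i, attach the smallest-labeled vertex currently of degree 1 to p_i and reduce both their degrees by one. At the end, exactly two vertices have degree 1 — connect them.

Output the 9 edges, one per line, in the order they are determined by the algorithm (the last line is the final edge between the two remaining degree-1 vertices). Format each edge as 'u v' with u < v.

Answer: 3 4
1 5
6 7
1 7
1 9
4 8
2 4
2 9
2 10

Derivation:
Initial degrees: {1:3, 2:3, 3:1, 4:3, 5:1, 6:1, 7:2, 8:1, 9:2, 10:1}
Step 1: smallest deg-1 vertex = 3, p_1 = 4. Add edge {3,4}. Now deg[3]=0, deg[4]=2.
Step 2: smallest deg-1 vertex = 5, p_2 = 1. Add edge {1,5}. Now deg[5]=0, deg[1]=2.
Step 3: smallest deg-1 vertex = 6, p_3 = 7. Add edge {6,7}. Now deg[6]=0, deg[7]=1.
Step 4: smallest deg-1 vertex = 7, p_4 = 1. Add edge {1,7}. Now deg[7]=0, deg[1]=1.
Step 5: smallest deg-1 vertex = 1, p_5 = 9. Add edge {1,9}. Now deg[1]=0, deg[9]=1.
Step 6: smallest deg-1 vertex = 8, p_6 = 4. Add edge {4,8}. Now deg[8]=0, deg[4]=1.
Step 7: smallest deg-1 vertex = 4, p_7 = 2. Add edge {2,4}. Now deg[4]=0, deg[2]=2.
Step 8: smallest deg-1 vertex = 9, p_8 = 2. Add edge {2,9}. Now deg[9]=0, deg[2]=1.
Final: two remaining deg-1 vertices are 2, 10. Add edge {2,10}.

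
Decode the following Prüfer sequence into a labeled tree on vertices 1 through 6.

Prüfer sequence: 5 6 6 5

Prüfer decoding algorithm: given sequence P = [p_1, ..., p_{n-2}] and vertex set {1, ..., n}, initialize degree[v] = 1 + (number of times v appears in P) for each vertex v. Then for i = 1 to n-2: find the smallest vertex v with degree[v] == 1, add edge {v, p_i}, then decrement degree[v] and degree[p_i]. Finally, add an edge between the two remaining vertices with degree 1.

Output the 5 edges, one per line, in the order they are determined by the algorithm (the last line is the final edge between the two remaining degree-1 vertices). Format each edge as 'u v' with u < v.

Answer: 1 5
2 6
3 6
4 5
5 6

Derivation:
Initial degrees: {1:1, 2:1, 3:1, 4:1, 5:3, 6:3}
Step 1: smallest deg-1 vertex = 1, p_1 = 5. Add edge {1,5}. Now deg[1]=0, deg[5]=2.
Step 2: smallest deg-1 vertex = 2, p_2 = 6. Add edge {2,6}. Now deg[2]=0, deg[6]=2.
Step 3: smallest deg-1 vertex = 3, p_3 = 6. Add edge {3,6}. Now deg[3]=0, deg[6]=1.
Step 4: smallest deg-1 vertex = 4, p_4 = 5. Add edge {4,5}. Now deg[4]=0, deg[5]=1.
Final: two remaining deg-1 vertices are 5, 6. Add edge {5,6}.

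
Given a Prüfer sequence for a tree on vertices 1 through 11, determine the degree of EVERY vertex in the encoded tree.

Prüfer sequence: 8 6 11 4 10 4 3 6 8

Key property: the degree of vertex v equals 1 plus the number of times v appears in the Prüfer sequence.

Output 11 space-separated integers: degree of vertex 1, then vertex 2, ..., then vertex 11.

Answer: 1 1 2 3 1 3 1 3 1 2 2

Derivation:
p_1 = 8: count[8] becomes 1
p_2 = 6: count[6] becomes 1
p_3 = 11: count[11] becomes 1
p_4 = 4: count[4] becomes 1
p_5 = 10: count[10] becomes 1
p_6 = 4: count[4] becomes 2
p_7 = 3: count[3] becomes 1
p_8 = 6: count[6] becomes 2
p_9 = 8: count[8] becomes 2
Degrees (1 + count): deg[1]=1+0=1, deg[2]=1+0=1, deg[3]=1+1=2, deg[4]=1+2=3, deg[5]=1+0=1, deg[6]=1+2=3, deg[7]=1+0=1, deg[8]=1+2=3, deg[9]=1+0=1, deg[10]=1+1=2, deg[11]=1+1=2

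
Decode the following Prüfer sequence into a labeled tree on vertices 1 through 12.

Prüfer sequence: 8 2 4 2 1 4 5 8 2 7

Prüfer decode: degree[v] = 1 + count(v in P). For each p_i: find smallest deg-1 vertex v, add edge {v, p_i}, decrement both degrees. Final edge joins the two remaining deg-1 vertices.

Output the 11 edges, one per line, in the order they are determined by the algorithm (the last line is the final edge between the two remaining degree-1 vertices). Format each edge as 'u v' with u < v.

Answer: 3 8
2 6
4 9
2 10
1 11
1 4
4 5
5 8
2 8
2 7
7 12

Derivation:
Initial degrees: {1:2, 2:4, 3:1, 4:3, 5:2, 6:1, 7:2, 8:3, 9:1, 10:1, 11:1, 12:1}
Step 1: smallest deg-1 vertex = 3, p_1 = 8. Add edge {3,8}. Now deg[3]=0, deg[8]=2.
Step 2: smallest deg-1 vertex = 6, p_2 = 2. Add edge {2,6}. Now deg[6]=0, deg[2]=3.
Step 3: smallest deg-1 vertex = 9, p_3 = 4. Add edge {4,9}. Now deg[9]=0, deg[4]=2.
Step 4: smallest deg-1 vertex = 10, p_4 = 2. Add edge {2,10}. Now deg[10]=0, deg[2]=2.
Step 5: smallest deg-1 vertex = 11, p_5 = 1. Add edge {1,11}. Now deg[11]=0, deg[1]=1.
Step 6: smallest deg-1 vertex = 1, p_6 = 4. Add edge {1,4}. Now deg[1]=0, deg[4]=1.
Step 7: smallest deg-1 vertex = 4, p_7 = 5. Add edge {4,5}. Now deg[4]=0, deg[5]=1.
Step 8: smallest deg-1 vertex = 5, p_8 = 8. Add edge {5,8}. Now deg[5]=0, deg[8]=1.
Step 9: smallest deg-1 vertex = 8, p_9 = 2. Add edge {2,8}. Now deg[8]=0, deg[2]=1.
Step 10: smallest deg-1 vertex = 2, p_10 = 7. Add edge {2,7}. Now deg[2]=0, deg[7]=1.
Final: two remaining deg-1 vertices are 7, 12. Add edge {7,12}.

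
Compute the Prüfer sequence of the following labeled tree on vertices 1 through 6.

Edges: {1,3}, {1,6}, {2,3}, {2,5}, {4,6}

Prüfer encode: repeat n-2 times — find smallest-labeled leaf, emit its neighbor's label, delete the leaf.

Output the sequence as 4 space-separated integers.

Step 1: leaves = {4,5}. Remove smallest leaf 4, emit neighbor 6.
Step 2: leaves = {5,6}. Remove smallest leaf 5, emit neighbor 2.
Step 3: leaves = {2,6}. Remove smallest leaf 2, emit neighbor 3.
Step 4: leaves = {3,6}. Remove smallest leaf 3, emit neighbor 1.
Done: 2 vertices remain (1, 6). Sequence = [6 2 3 1]

Answer: 6 2 3 1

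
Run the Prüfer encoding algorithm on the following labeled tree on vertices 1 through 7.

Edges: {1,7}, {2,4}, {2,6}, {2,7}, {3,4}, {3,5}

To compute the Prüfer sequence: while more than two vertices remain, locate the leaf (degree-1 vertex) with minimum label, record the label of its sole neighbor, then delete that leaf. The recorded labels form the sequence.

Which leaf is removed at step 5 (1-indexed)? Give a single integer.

Step 1: current leaves = {1,5,6}. Remove leaf 1 (neighbor: 7).
Step 2: current leaves = {5,6,7}. Remove leaf 5 (neighbor: 3).
Step 3: current leaves = {3,6,7}. Remove leaf 3 (neighbor: 4).
Step 4: current leaves = {4,6,7}. Remove leaf 4 (neighbor: 2).
Step 5: current leaves = {6,7}. Remove leaf 6 (neighbor: 2).

Answer: 6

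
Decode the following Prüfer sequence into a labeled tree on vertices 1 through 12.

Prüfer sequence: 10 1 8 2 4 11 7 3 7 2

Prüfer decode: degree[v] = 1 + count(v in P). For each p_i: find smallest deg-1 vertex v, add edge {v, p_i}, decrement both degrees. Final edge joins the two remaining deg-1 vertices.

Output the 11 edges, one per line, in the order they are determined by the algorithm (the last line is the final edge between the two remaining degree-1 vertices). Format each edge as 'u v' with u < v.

Initial degrees: {1:2, 2:3, 3:2, 4:2, 5:1, 6:1, 7:3, 8:2, 9:1, 10:2, 11:2, 12:1}
Step 1: smallest deg-1 vertex = 5, p_1 = 10. Add edge {5,10}. Now deg[5]=0, deg[10]=1.
Step 2: smallest deg-1 vertex = 6, p_2 = 1. Add edge {1,6}. Now deg[6]=0, deg[1]=1.
Step 3: smallest deg-1 vertex = 1, p_3 = 8. Add edge {1,8}. Now deg[1]=0, deg[8]=1.
Step 4: smallest deg-1 vertex = 8, p_4 = 2. Add edge {2,8}. Now deg[8]=0, deg[2]=2.
Step 5: smallest deg-1 vertex = 9, p_5 = 4. Add edge {4,9}. Now deg[9]=0, deg[4]=1.
Step 6: smallest deg-1 vertex = 4, p_6 = 11. Add edge {4,11}. Now deg[4]=0, deg[11]=1.
Step 7: smallest deg-1 vertex = 10, p_7 = 7. Add edge {7,10}. Now deg[10]=0, deg[7]=2.
Step 8: smallest deg-1 vertex = 11, p_8 = 3. Add edge {3,11}. Now deg[11]=0, deg[3]=1.
Step 9: smallest deg-1 vertex = 3, p_9 = 7. Add edge {3,7}. Now deg[3]=0, deg[7]=1.
Step 10: smallest deg-1 vertex = 7, p_10 = 2. Add edge {2,7}. Now deg[7]=0, deg[2]=1.
Final: two remaining deg-1 vertices are 2, 12. Add edge {2,12}.

Answer: 5 10
1 6
1 8
2 8
4 9
4 11
7 10
3 11
3 7
2 7
2 12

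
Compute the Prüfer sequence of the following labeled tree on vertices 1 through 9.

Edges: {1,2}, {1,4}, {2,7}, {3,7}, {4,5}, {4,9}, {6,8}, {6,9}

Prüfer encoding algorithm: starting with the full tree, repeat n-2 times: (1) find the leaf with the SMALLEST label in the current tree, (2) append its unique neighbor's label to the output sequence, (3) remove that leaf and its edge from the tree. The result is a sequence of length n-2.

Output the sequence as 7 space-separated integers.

Answer: 7 4 2 1 4 9 6

Derivation:
Step 1: leaves = {3,5,8}. Remove smallest leaf 3, emit neighbor 7.
Step 2: leaves = {5,7,8}. Remove smallest leaf 5, emit neighbor 4.
Step 3: leaves = {7,8}. Remove smallest leaf 7, emit neighbor 2.
Step 4: leaves = {2,8}. Remove smallest leaf 2, emit neighbor 1.
Step 5: leaves = {1,8}. Remove smallest leaf 1, emit neighbor 4.
Step 6: leaves = {4,8}. Remove smallest leaf 4, emit neighbor 9.
Step 7: leaves = {8,9}. Remove smallest leaf 8, emit neighbor 6.
Done: 2 vertices remain (6, 9). Sequence = [7 4 2 1 4 9 6]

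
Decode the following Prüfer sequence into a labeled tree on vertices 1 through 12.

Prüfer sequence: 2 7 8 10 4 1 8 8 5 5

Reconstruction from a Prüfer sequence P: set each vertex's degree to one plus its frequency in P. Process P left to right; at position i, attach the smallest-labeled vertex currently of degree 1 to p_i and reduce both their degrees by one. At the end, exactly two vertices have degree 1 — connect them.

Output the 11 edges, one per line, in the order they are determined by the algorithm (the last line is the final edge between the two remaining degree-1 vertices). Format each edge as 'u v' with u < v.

Initial degrees: {1:2, 2:2, 3:1, 4:2, 5:3, 6:1, 7:2, 8:4, 9:1, 10:2, 11:1, 12:1}
Step 1: smallest deg-1 vertex = 3, p_1 = 2. Add edge {2,3}. Now deg[3]=0, deg[2]=1.
Step 2: smallest deg-1 vertex = 2, p_2 = 7. Add edge {2,7}. Now deg[2]=0, deg[7]=1.
Step 3: smallest deg-1 vertex = 6, p_3 = 8. Add edge {6,8}. Now deg[6]=0, deg[8]=3.
Step 4: smallest deg-1 vertex = 7, p_4 = 10. Add edge {7,10}. Now deg[7]=0, deg[10]=1.
Step 5: smallest deg-1 vertex = 9, p_5 = 4. Add edge {4,9}. Now deg[9]=0, deg[4]=1.
Step 6: smallest deg-1 vertex = 4, p_6 = 1. Add edge {1,4}. Now deg[4]=0, deg[1]=1.
Step 7: smallest deg-1 vertex = 1, p_7 = 8. Add edge {1,8}. Now deg[1]=0, deg[8]=2.
Step 8: smallest deg-1 vertex = 10, p_8 = 8. Add edge {8,10}. Now deg[10]=0, deg[8]=1.
Step 9: smallest deg-1 vertex = 8, p_9 = 5. Add edge {5,8}. Now deg[8]=0, deg[5]=2.
Step 10: smallest deg-1 vertex = 11, p_10 = 5. Add edge {5,11}. Now deg[11]=0, deg[5]=1.
Final: two remaining deg-1 vertices are 5, 12. Add edge {5,12}.

Answer: 2 3
2 7
6 8
7 10
4 9
1 4
1 8
8 10
5 8
5 11
5 12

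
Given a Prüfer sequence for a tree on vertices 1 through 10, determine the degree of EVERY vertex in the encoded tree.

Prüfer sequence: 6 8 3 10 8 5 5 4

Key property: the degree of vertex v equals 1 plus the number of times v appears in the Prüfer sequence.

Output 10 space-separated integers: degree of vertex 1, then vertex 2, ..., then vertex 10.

Answer: 1 1 2 2 3 2 1 3 1 2

Derivation:
p_1 = 6: count[6] becomes 1
p_2 = 8: count[8] becomes 1
p_3 = 3: count[3] becomes 1
p_4 = 10: count[10] becomes 1
p_5 = 8: count[8] becomes 2
p_6 = 5: count[5] becomes 1
p_7 = 5: count[5] becomes 2
p_8 = 4: count[4] becomes 1
Degrees (1 + count): deg[1]=1+0=1, deg[2]=1+0=1, deg[3]=1+1=2, deg[4]=1+1=2, deg[5]=1+2=3, deg[6]=1+1=2, deg[7]=1+0=1, deg[8]=1+2=3, deg[9]=1+0=1, deg[10]=1+1=2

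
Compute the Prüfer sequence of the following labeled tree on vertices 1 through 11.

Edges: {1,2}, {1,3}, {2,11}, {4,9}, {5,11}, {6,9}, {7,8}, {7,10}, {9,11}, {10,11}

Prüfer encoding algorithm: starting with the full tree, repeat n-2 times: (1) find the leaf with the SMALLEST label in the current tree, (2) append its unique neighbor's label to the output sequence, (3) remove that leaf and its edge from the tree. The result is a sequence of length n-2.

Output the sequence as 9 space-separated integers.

Step 1: leaves = {3,4,5,6,8}. Remove smallest leaf 3, emit neighbor 1.
Step 2: leaves = {1,4,5,6,8}. Remove smallest leaf 1, emit neighbor 2.
Step 3: leaves = {2,4,5,6,8}. Remove smallest leaf 2, emit neighbor 11.
Step 4: leaves = {4,5,6,8}. Remove smallest leaf 4, emit neighbor 9.
Step 5: leaves = {5,6,8}. Remove smallest leaf 5, emit neighbor 11.
Step 6: leaves = {6,8}. Remove smallest leaf 6, emit neighbor 9.
Step 7: leaves = {8,9}. Remove smallest leaf 8, emit neighbor 7.
Step 8: leaves = {7,9}. Remove smallest leaf 7, emit neighbor 10.
Step 9: leaves = {9,10}. Remove smallest leaf 9, emit neighbor 11.
Done: 2 vertices remain (10, 11). Sequence = [1 2 11 9 11 9 7 10 11]

Answer: 1 2 11 9 11 9 7 10 11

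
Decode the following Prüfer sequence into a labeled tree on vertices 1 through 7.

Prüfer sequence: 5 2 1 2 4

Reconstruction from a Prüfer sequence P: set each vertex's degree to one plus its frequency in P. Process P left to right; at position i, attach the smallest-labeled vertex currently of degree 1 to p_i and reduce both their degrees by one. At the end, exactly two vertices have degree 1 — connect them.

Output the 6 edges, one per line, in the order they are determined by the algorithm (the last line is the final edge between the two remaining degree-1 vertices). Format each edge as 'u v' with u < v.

Answer: 3 5
2 5
1 6
1 2
2 4
4 7

Derivation:
Initial degrees: {1:2, 2:3, 3:1, 4:2, 5:2, 6:1, 7:1}
Step 1: smallest deg-1 vertex = 3, p_1 = 5. Add edge {3,5}. Now deg[3]=0, deg[5]=1.
Step 2: smallest deg-1 vertex = 5, p_2 = 2. Add edge {2,5}. Now deg[5]=0, deg[2]=2.
Step 3: smallest deg-1 vertex = 6, p_3 = 1. Add edge {1,6}. Now deg[6]=0, deg[1]=1.
Step 4: smallest deg-1 vertex = 1, p_4 = 2. Add edge {1,2}. Now deg[1]=0, deg[2]=1.
Step 5: smallest deg-1 vertex = 2, p_5 = 4. Add edge {2,4}. Now deg[2]=0, deg[4]=1.
Final: two remaining deg-1 vertices are 4, 7. Add edge {4,7}.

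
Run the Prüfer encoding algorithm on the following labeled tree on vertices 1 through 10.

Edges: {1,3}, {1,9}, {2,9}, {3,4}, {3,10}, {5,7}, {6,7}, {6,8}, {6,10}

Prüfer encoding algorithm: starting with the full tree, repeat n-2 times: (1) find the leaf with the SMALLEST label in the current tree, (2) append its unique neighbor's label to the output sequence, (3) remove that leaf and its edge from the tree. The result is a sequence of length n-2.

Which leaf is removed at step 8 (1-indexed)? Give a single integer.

Answer: 1

Derivation:
Step 1: current leaves = {2,4,5,8}. Remove leaf 2 (neighbor: 9).
Step 2: current leaves = {4,5,8,9}. Remove leaf 4 (neighbor: 3).
Step 3: current leaves = {5,8,9}. Remove leaf 5 (neighbor: 7).
Step 4: current leaves = {7,8,9}. Remove leaf 7 (neighbor: 6).
Step 5: current leaves = {8,9}. Remove leaf 8 (neighbor: 6).
Step 6: current leaves = {6,9}. Remove leaf 6 (neighbor: 10).
Step 7: current leaves = {9,10}. Remove leaf 9 (neighbor: 1).
Step 8: current leaves = {1,10}. Remove leaf 1 (neighbor: 3).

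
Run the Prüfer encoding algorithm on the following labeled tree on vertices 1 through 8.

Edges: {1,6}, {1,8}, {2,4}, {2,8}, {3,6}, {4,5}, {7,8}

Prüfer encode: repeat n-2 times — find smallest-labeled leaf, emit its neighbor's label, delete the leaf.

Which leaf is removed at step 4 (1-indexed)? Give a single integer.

Answer: 2

Derivation:
Step 1: current leaves = {3,5,7}. Remove leaf 3 (neighbor: 6).
Step 2: current leaves = {5,6,7}. Remove leaf 5 (neighbor: 4).
Step 3: current leaves = {4,6,7}. Remove leaf 4 (neighbor: 2).
Step 4: current leaves = {2,6,7}. Remove leaf 2 (neighbor: 8).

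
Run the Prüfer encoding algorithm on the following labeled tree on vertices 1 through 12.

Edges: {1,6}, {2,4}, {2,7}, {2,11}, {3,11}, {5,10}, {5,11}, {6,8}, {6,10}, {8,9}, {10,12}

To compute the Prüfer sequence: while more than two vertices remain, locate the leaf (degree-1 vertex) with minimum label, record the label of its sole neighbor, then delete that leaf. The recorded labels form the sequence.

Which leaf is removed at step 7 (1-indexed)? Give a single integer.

Step 1: current leaves = {1,3,4,7,9,12}. Remove leaf 1 (neighbor: 6).
Step 2: current leaves = {3,4,7,9,12}. Remove leaf 3 (neighbor: 11).
Step 3: current leaves = {4,7,9,12}. Remove leaf 4 (neighbor: 2).
Step 4: current leaves = {7,9,12}. Remove leaf 7 (neighbor: 2).
Step 5: current leaves = {2,9,12}. Remove leaf 2 (neighbor: 11).
Step 6: current leaves = {9,11,12}. Remove leaf 9 (neighbor: 8).
Step 7: current leaves = {8,11,12}. Remove leaf 8 (neighbor: 6).

Answer: 8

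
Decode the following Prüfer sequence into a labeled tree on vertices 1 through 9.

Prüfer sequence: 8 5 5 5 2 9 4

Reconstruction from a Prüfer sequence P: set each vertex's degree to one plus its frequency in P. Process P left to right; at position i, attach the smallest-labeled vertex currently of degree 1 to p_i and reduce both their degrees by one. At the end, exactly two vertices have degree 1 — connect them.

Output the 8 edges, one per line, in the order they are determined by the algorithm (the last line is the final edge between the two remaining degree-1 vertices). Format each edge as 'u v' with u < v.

Answer: 1 8
3 5
5 6
5 7
2 5
2 9
4 8
4 9

Derivation:
Initial degrees: {1:1, 2:2, 3:1, 4:2, 5:4, 6:1, 7:1, 8:2, 9:2}
Step 1: smallest deg-1 vertex = 1, p_1 = 8. Add edge {1,8}. Now deg[1]=0, deg[8]=1.
Step 2: smallest deg-1 vertex = 3, p_2 = 5. Add edge {3,5}. Now deg[3]=0, deg[5]=3.
Step 3: smallest deg-1 vertex = 6, p_3 = 5. Add edge {5,6}. Now deg[6]=0, deg[5]=2.
Step 4: smallest deg-1 vertex = 7, p_4 = 5. Add edge {5,7}. Now deg[7]=0, deg[5]=1.
Step 5: smallest deg-1 vertex = 5, p_5 = 2. Add edge {2,5}. Now deg[5]=0, deg[2]=1.
Step 6: smallest deg-1 vertex = 2, p_6 = 9. Add edge {2,9}. Now deg[2]=0, deg[9]=1.
Step 7: smallest deg-1 vertex = 8, p_7 = 4. Add edge {4,8}. Now deg[8]=0, deg[4]=1.
Final: two remaining deg-1 vertices are 4, 9. Add edge {4,9}.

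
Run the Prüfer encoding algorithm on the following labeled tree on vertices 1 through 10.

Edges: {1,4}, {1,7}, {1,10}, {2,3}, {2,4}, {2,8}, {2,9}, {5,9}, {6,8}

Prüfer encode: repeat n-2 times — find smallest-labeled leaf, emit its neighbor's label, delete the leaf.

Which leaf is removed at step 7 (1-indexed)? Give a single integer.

Step 1: current leaves = {3,5,6,7,10}. Remove leaf 3 (neighbor: 2).
Step 2: current leaves = {5,6,7,10}. Remove leaf 5 (neighbor: 9).
Step 3: current leaves = {6,7,9,10}. Remove leaf 6 (neighbor: 8).
Step 4: current leaves = {7,8,9,10}. Remove leaf 7 (neighbor: 1).
Step 5: current leaves = {8,9,10}. Remove leaf 8 (neighbor: 2).
Step 6: current leaves = {9,10}. Remove leaf 9 (neighbor: 2).
Step 7: current leaves = {2,10}. Remove leaf 2 (neighbor: 4).

Answer: 2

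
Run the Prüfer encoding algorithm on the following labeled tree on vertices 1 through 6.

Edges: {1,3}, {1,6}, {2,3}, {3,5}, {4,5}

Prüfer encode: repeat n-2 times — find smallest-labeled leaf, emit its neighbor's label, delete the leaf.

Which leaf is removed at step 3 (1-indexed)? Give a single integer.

Answer: 5

Derivation:
Step 1: current leaves = {2,4,6}. Remove leaf 2 (neighbor: 3).
Step 2: current leaves = {4,6}. Remove leaf 4 (neighbor: 5).
Step 3: current leaves = {5,6}. Remove leaf 5 (neighbor: 3).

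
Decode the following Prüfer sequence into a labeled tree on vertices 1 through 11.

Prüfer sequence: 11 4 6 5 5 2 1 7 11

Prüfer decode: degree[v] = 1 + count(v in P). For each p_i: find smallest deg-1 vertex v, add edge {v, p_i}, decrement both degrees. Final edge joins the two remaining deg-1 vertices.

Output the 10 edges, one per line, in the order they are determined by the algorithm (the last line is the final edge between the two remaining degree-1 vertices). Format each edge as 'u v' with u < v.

Initial degrees: {1:2, 2:2, 3:1, 4:2, 5:3, 6:2, 7:2, 8:1, 9:1, 10:1, 11:3}
Step 1: smallest deg-1 vertex = 3, p_1 = 11. Add edge {3,11}. Now deg[3]=0, deg[11]=2.
Step 2: smallest deg-1 vertex = 8, p_2 = 4. Add edge {4,8}. Now deg[8]=0, deg[4]=1.
Step 3: smallest deg-1 vertex = 4, p_3 = 6. Add edge {4,6}. Now deg[4]=0, deg[6]=1.
Step 4: smallest deg-1 vertex = 6, p_4 = 5. Add edge {5,6}. Now deg[6]=0, deg[5]=2.
Step 5: smallest deg-1 vertex = 9, p_5 = 5. Add edge {5,9}. Now deg[9]=0, deg[5]=1.
Step 6: smallest deg-1 vertex = 5, p_6 = 2. Add edge {2,5}. Now deg[5]=0, deg[2]=1.
Step 7: smallest deg-1 vertex = 2, p_7 = 1. Add edge {1,2}. Now deg[2]=0, deg[1]=1.
Step 8: smallest deg-1 vertex = 1, p_8 = 7. Add edge {1,7}. Now deg[1]=0, deg[7]=1.
Step 9: smallest deg-1 vertex = 7, p_9 = 11. Add edge {7,11}. Now deg[7]=0, deg[11]=1.
Final: two remaining deg-1 vertices are 10, 11. Add edge {10,11}.

Answer: 3 11
4 8
4 6
5 6
5 9
2 5
1 2
1 7
7 11
10 11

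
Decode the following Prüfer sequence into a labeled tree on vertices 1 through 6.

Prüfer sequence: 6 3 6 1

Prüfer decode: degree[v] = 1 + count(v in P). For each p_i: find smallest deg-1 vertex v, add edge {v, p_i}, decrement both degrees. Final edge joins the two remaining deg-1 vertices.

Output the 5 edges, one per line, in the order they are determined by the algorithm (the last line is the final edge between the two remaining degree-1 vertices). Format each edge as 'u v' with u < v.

Answer: 2 6
3 4
3 6
1 5
1 6

Derivation:
Initial degrees: {1:2, 2:1, 3:2, 4:1, 5:1, 6:3}
Step 1: smallest deg-1 vertex = 2, p_1 = 6. Add edge {2,6}. Now deg[2]=0, deg[6]=2.
Step 2: smallest deg-1 vertex = 4, p_2 = 3. Add edge {3,4}. Now deg[4]=0, deg[3]=1.
Step 3: smallest deg-1 vertex = 3, p_3 = 6. Add edge {3,6}. Now deg[3]=0, deg[6]=1.
Step 4: smallest deg-1 vertex = 5, p_4 = 1. Add edge {1,5}. Now deg[5]=0, deg[1]=1.
Final: two remaining deg-1 vertices are 1, 6. Add edge {1,6}.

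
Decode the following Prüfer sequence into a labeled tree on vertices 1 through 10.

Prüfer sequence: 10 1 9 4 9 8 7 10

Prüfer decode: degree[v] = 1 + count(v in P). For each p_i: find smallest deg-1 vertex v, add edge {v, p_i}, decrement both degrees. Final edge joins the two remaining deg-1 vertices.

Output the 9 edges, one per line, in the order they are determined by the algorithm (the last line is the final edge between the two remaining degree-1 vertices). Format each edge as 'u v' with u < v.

Initial degrees: {1:2, 2:1, 3:1, 4:2, 5:1, 6:1, 7:2, 8:2, 9:3, 10:3}
Step 1: smallest deg-1 vertex = 2, p_1 = 10. Add edge {2,10}. Now deg[2]=0, deg[10]=2.
Step 2: smallest deg-1 vertex = 3, p_2 = 1. Add edge {1,3}. Now deg[3]=0, deg[1]=1.
Step 3: smallest deg-1 vertex = 1, p_3 = 9. Add edge {1,9}. Now deg[1]=0, deg[9]=2.
Step 4: smallest deg-1 vertex = 5, p_4 = 4. Add edge {4,5}. Now deg[5]=0, deg[4]=1.
Step 5: smallest deg-1 vertex = 4, p_5 = 9. Add edge {4,9}. Now deg[4]=0, deg[9]=1.
Step 6: smallest deg-1 vertex = 6, p_6 = 8. Add edge {6,8}. Now deg[6]=0, deg[8]=1.
Step 7: smallest deg-1 vertex = 8, p_7 = 7. Add edge {7,8}. Now deg[8]=0, deg[7]=1.
Step 8: smallest deg-1 vertex = 7, p_8 = 10. Add edge {7,10}. Now deg[7]=0, deg[10]=1.
Final: two remaining deg-1 vertices are 9, 10. Add edge {9,10}.

Answer: 2 10
1 3
1 9
4 5
4 9
6 8
7 8
7 10
9 10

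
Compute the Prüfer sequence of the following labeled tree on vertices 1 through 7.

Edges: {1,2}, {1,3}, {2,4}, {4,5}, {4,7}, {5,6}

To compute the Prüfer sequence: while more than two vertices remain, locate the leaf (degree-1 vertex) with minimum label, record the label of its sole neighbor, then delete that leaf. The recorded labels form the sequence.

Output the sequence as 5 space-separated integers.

Answer: 1 2 4 5 4

Derivation:
Step 1: leaves = {3,6,7}. Remove smallest leaf 3, emit neighbor 1.
Step 2: leaves = {1,6,7}. Remove smallest leaf 1, emit neighbor 2.
Step 3: leaves = {2,6,7}. Remove smallest leaf 2, emit neighbor 4.
Step 4: leaves = {6,7}. Remove smallest leaf 6, emit neighbor 5.
Step 5: leaves = {5,7}. Remove smallest leaf 5, emit neighbor 4.
Done: 2 vertices remain (4, 7). Sequence = [1 2 4 5 4]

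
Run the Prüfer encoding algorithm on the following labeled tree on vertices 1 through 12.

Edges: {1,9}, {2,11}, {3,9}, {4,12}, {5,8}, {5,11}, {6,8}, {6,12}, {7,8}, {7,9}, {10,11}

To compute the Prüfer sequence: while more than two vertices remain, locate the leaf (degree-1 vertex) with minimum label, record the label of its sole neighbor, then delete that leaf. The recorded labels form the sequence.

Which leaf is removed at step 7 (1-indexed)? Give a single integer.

Step 1: current leaves = {1,2,3,4,10}. Remove leaf 1 (neighbor: 9).
Step 2: current leaves = {2,3,4,10}. Remove leaf 2 (neighbor: 11).
Step 3: current leaves = {3,4,10}. Remove leaf 3 (neighbor: 9).
Step 4: current leaves = {4,9,10}. Remove leaf 4 (neighbor: 12).
Step 5: current leaves = {9,10,12}. Remove leaf 9 (neighbor: 7).
Step 6: current leaves = {7,10,12}. Remove leaf 7 (neighbor: 8).
Step 7: current leaves = {10,12}. Remove leaf 10 (neighbor: 11).

Answer: 10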